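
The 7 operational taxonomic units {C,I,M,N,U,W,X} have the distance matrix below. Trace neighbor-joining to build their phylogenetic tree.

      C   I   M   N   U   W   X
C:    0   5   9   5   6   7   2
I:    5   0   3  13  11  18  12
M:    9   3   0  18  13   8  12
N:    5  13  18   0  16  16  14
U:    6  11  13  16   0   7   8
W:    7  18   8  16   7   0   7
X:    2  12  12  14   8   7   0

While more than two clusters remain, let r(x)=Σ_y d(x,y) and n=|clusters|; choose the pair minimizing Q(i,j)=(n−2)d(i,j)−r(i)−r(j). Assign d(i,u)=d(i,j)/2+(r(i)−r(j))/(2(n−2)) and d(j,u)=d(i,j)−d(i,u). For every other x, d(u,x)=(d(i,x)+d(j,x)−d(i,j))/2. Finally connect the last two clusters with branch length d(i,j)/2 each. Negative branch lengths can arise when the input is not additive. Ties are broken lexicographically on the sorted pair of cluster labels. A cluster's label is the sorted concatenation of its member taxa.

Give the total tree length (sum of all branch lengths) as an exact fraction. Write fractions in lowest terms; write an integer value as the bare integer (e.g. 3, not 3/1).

445/16

1. join I+M (d=3, Q=-110) ⇒ IM; edges |I|=7/5, |M|=8/5
  updated: d(C,IM)=11/2, d(IM,N)=14, d(IM,U)=21/2, d(IM,W)=23/2, d(IM,X)=21/2
2. join C+N (d=5, Q=-141/2) ⇒ CN; edges |C|=-39/16, |N|=119/16
  updated: d(CN,IM)=29/4, d(CN,U)=17/2, d(CN,W)=9, d(CN,X)=11/2
3. join CN+IM (d=29/4, Q=-193/4) ⇒ CIMN; edges |CN|=49/24, |IM|=125/24
  updated: d(CIMN,U)=47/8, d(CIMN,W)=53/8, d(CIMN,X)=35/8
4. join CIMN+X (d=35/8, Q=-55/2) ⇒ CIMNX; edges |CIMN|=25/16, |X|=45/16
  updated: d(CIMNX,U)=19/4, d(CIMNX,W)=37/8
5. join CIMNX+U (d=19/4, Q=-131/8) ⇒ CIMNUX; edges |CIMNX|=19/16, |U|=57/16
  updated: d(CIMNUX,W)=55/16
6. join CIMNUX+W (d=55/16) ⇒ CIMNUWX; edges |CIMNUX|=55/32, |W|=55/32
final tree: (((((C:-39/16,N:119/16):49/24,(I:7/5,M:8/5):125/24):25/16,X:45/16):19/16,U:57/16):55/32,W:55/32)
total length: 445/16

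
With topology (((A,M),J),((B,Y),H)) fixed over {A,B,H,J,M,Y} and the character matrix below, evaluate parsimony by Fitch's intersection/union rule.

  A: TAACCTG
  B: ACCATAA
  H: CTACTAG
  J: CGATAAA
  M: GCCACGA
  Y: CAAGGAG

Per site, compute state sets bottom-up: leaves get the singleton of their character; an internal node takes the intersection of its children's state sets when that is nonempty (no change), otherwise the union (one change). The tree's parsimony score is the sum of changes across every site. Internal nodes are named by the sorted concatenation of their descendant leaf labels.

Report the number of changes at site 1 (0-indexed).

4

site 0, node AM: A={T} ∪ M={G} → {G,T} (+1)
site 0, node AJM: AM={G,T} ∪ J={C} → {C,G,T} (+1)
site 0, node BY: B={A} ∪ Y={C} → {A,C} (+1)
site 0, node BHY: BY={A,C} ∩ H={C} → {C} (+0)
site 0, node ABHJMY: AJM={C,G,T} ∩ BHY={C} → {C} (+0)
site 1, node AM: A={A} ∪ M={C} → {A,C} (+1)
site 1, node AJM: AM={A,C} ∪ J={G} → {A,C,G} (+1)
site 1, node BY: B={C} ∪ Y={A} → {A,C} (+1)
site 1, node BHY: BY={A,C} ∪ H={T} → {A,C,T} (+1)
site 1, node ABHJMY: AJM={A,C,G} ∩ BHY={A,C,T} → {A,C} (+0)
site 2, node AM: A={A} ∪ M={C} → {A,C} (+1)
site 2, node AJM: AM={A,C} ∩ J={A} → {A} (+0)
site 2, node BY: B={C} ∪ Y={A} → {A,C} (+1)
site 2, node BHY: BY={A,C} ∩ H={A} → {A} (+0)
site 2, node ABHJMY: AJM={A} ∩ BHY={A} → {A} (+0)
site 3, node AM: A={C} ∪ M={A} → {A,C} (+1)
site 3, node AJM: AM={A,C} ∪ J={T} → {A,C,T} (+1)
site 3, node BY: B={A} ∪ Y={G} → {A,G} (+1)
site 3, node BHY: BY={A,G} ∪ H={C} → {A,C,G} (+1)
site 3, node ABHJMY: AJM={A,C,T} ∩ BHY={A,C,G} → {A,C} (+0)
site 4, node AM: A={C} ∩ M={C} → {C} (+0)
site 4, node AJM: AM={C} ∪ J={A} → {A,C} (+1)
site 4, node BY: B={T} ∪ Y={G} → {G,T} (+1)
site 4, node BHY: BY={G,T} ∩ H={T} → {T} (+0)
site 4, node ABHJMY: AJM={A,C} ∪ BHY={T} → {A,C,T} (+1)
site 5, node AM: A={T} ∪ M={G} → {G,T} (+1)
site 5, node AJM: AM={G,T} ∪ J={A} → {A,G,T} (+1)
site 5, node BY: B={A} ∩ Y={A} → {A} (+0)
site 5, node BHY: BY={A} ∩ H={A} → {A} (+0)
site 5, node ABHJMY: AJM={A,G,T} ∩ BHY={A} → {A} (+0)
site 6, node AM: A={G} ∪ M={A} → {A,G} (+1)
site 6, node AJM: AM={A,G} ∩ J={A} → {A} (+0)
site 6, node BY: B={A} ∪ Y={G} → {A,G} (+1)
site 6, node BHY: BY={A,G} ∩ H={G} → {G} (+0)
site 6, node ABHJMY: AJM={A} ∪ BHY={G} → {A,G} (+1)
per-site changes: [3, 4, 2, 4, 3, 2, 3]; total = 21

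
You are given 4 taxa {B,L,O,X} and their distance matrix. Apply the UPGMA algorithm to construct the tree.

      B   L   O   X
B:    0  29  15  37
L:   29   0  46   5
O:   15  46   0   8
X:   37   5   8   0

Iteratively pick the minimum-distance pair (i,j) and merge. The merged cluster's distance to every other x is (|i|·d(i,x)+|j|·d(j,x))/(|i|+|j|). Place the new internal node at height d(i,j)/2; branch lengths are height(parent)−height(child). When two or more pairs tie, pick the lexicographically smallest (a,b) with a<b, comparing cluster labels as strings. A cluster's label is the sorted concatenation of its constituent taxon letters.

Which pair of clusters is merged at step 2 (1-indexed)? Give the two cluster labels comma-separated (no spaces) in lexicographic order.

step 1: merge (L,X) at d=5; branch lengths L→5/2, X→5/2; new cluster LX
  updated: d(B,LX)=33, d(LX,O)=27
step 2: merge (B,O) at d=15; branch lengths B→15/2, O→15/2; new cluster BO
  updated: d(BO,LX)=30
step 3: merge (BO,LX) at d=30; branch lengths BO→15/2, LX→25/2; new cluster BLOX
final tree: ((B:15/2,O:15/2):15/2,(L:5/2,X:5/2):25/2)
total length: 40

B,O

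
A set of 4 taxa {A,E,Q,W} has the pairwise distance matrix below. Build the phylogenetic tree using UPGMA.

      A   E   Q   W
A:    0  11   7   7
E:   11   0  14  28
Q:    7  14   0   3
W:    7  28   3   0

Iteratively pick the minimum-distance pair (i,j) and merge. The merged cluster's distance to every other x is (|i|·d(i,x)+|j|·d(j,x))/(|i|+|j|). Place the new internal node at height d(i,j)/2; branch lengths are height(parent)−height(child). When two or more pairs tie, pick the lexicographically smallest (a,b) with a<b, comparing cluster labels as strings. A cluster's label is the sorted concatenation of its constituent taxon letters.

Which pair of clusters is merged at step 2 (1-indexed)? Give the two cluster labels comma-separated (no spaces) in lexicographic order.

A,QW

iteration 1: select Q,W (d=3); attach at lengths (3/2, 3/2); label the merged cluster QW
  updated: d(A,QW)=7, d(E,QW)=21
iteration 2: select A,QW (d=7); attach at lengths (7/2, 2); label the merged cluster AQW
  updated: d(AQW,E)=53/3
iteration 3: select AQW,E (d=53/3); attach at lengths (16/3, 53/6); label the merged cluster AEQW
final tree: ((A:7/2,(Q:3/2,W:3/2):2):16/3,E:53/6)
total length: 68/3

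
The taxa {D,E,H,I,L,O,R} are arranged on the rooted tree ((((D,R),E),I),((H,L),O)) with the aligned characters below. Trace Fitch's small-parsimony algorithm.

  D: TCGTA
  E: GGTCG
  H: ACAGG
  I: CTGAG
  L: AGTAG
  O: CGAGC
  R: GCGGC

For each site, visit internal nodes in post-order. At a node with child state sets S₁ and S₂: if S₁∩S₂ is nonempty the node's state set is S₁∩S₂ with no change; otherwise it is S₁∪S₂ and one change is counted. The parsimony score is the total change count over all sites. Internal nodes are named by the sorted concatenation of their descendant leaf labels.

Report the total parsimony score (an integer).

DR@0: {T} ∪ {G} = {G,T} (union, +1)
DER@0: {G,T} ∩ {G} = {G} (intersection, +0)
DEIR@0: {G} ∪ {C} = {C,G} (union, +1)
HL@0: {A} ∩ {A} = {A} (intersection, +0)
HLO@0: {A} ∪ {C} = {A,C} (union, +1)
DEHILOR@0: {C,G} ∩ {A,C} = {C} (intersection, +0)
DR@1: {C} ∩ {C} = {C} (intersection, +0)
DER@1: {C} ∪ {G} = {C,G} (union, +1)
DEIR@1: {C,G} ∪ {T} = {C,G,T} (union, +1)
HL@1: {C} ∪ {G} = {C,G} (union, +1)
HLO@1: {C,G} ∩ {G} = {G} (intersection, +0)
DEHILOR@1: {C,G,T} ∩ {G} = {G} (intersection, +0)
DR@2: {G} ∩ {G} = {G} (intersection, +0)
DER@2: {G} ∪ {T} = {G,T} (union, +1)
DEIR@2: {G,T} ∩ {G} = {G} (intersection, +0)
HL@2: {A} ∪ {T} = {A,T} (union, +1)
HLO@2: {A,T} ∩ {A} = {A} (intersection, +0)
DEHILOR@2: {G} ∪ {A} = {A,G} (union, +1)
DR@3: {T} ∪ {G} = {G,T} (union, +1)
DER@3: {G,T} ∪ {C} = {C,G,T} (union, +1)
DEIR@3: {C,G,T} ∪ {A} = {A,C,G,T} (union, +1)
HL@3: {G} ∪ {A} = {A,G} (union, +1)
HLO@3: {A,G} ∩ {G} = {G} (intersection, +0)
DEHILOR@3: {A,C,G,T} ∩ {G} = {G} (intersection, +0)
DR@4: {A} ∪ {C} = {A,C} (union, +1)
DER@4: {A,C} ∪ {G} = {A,C,G} (union, +1)
DEIR@4: {A,C,G} ∩ {G} = {G} (intersection, +0)
HL@4: {G} ∩ {G} = {G} (intersection, +0)
HLO@4: {G} ∪ {C} = {C,G} (union, +1)
DEHILOR@4: {G} ∩ {C,G} = {G} (intersection, +0)
per-site changes: [3, 3, 3, 4, 3]; total = 16

16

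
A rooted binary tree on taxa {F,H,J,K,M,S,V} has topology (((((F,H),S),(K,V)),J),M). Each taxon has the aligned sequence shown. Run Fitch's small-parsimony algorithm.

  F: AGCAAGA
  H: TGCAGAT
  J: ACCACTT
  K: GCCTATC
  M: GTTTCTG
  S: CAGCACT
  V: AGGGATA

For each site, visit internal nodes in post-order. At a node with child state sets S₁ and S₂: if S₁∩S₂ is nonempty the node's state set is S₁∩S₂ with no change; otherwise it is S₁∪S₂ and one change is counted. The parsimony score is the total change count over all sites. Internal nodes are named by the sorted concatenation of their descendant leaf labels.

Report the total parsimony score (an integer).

24

[col 0] FH: children F:{A}, H:{T} ∪→ {A,T}; cost 1
[col 0] FHS: children FH:{A,T}, S:{C} ∪→ {A,C,T}; cost 1
[col 0] KV: children K:{G}, V:{A} ∪→ {A,G}; cost 1
[col 0] FHKSV: children FHS:{A,C,T}, KV:{A,G} ∩→ {A}; cost 0
[col 0] FHJKSV: children FHKSV:{A}, J:{A} ∩→ {A}; cost 0
[col 0] FHJKMSV: children FHJKSV:{A}, M:{G} ∪→ {A,G}; cost 1
[col 1] FH: children F:{G}, H:{G} ∩→ {G}; cost 0
[col 1] FHS: children FH:{G}, S:{A} ∪→ {A,G}; cost 1
[col 1] KV: children K:{C}, V:{G} ∪→ {C,G}; cost 1
[col 1] FHKSV: children FHS:{A,G}, KV:{C,G} ∩→ {G}; cost 0
[col 1] FHJKSV: children FHKSV:{G}, J:{C} ∪→ {C,G}; cost 1
[col 1] FHJKMSV: children FHJKSV:{C,G}, M:{T} ∪→ {C,G,T}; cost 1
[col 2] FH: children F:{C}, H:{C} ∩→ {C}; cost 0
[col 2] FHS: children FH:{C}, S:{G} ∪→ {C,G}; cost 1
[col 2] KV: children K:{C}, V:{G} ∪→ {C,G}; cost 1
[col 2] FHKSV: children FHS:{C,G}, KV:{C,G} ∩→ {C,G}; cost 0
[col 2] FHJKSV: children FHKSV:{C,G}, J:{C} ∩→ {C}; cost 0
[col 2] FHJKMSV: children FHJKSV:{C}, M:{T} ∪→ {C,T}; cost 1
[col 3] FH: children F:{A}, H:{A} ∩→ {A}; cost 0
[col 3] FHS: children FH:{A}, S:{C} ∪→ {A,C}; cost 1
[col 3] KV: children K:{T}, V:{G} ∪→ {G,T}; cost 1
[col 3] FHKSV: children FHS:{A,C}, KV:{G,T} ∪→ {A,C,G,T}; cost 1
[col 3] FHJKSV: children FHKSV:{A,C,G,T}, J:{A} ∩→ {A}; cost 0
[col 3] FHJKMSV: children FHJKSV:{A}, M:{T} ∪→ {A,T}; cost 1
[col 4] FH: children F:{A}, H:{G} ∪→ {A,G}; cost 1
[col 4] FHS: children FH:{A,G}, S:{A} ∩→ {A}; cost 0
[col 4] KV: children K:{A}, V:{A} ∩→ {A}; cost 0
[col 4] FHKSV: children FHS:{A}, KV:{A} ∩→ {A}; cost 0
[col 4] FHJKSV: children FHKSV:{A}, J:{C} ∪→ {A,C}; cost 1
[col 4] FHJKMSV: children FHJKSV:{A,C}, M:{C} ∩→ {C}; cost 0
[col 5] FH: children F:{G}, H:{A} ∪→ {A,G}; cost 1
[col 5] FHS: children FH:{A,G}, S:{C} ∪→ {A,C,G}; cost 1
[col 5] KV: children K:{T}, V:{T} ∩→ {T}; cost 0
[col 5] FHKSV: children FHS:{A,C,G}, KV:{T} ∪→ {A,C,G,T}; cost 1
[col 5] FHJKSV: children FHKSV:{A,C,G,T}, J:{T} ∩→ {T}; cost 0
[col 5] FHJKMSV: children FHJKSV:{T}, M:{T} ∩→ {T}; cost 0
[col 6] FH: children F:{A}, H:{T} ∪→ {A,T}; cost 1
[col 6] FHS: children FH:{A,T}, S:{T} ∩→ {T}; cost 0
[col 6] KV: children K:{C}, V:{A} ∪→ {A,C}; cost 1
[col 6] FHKSV: children FHS:{T}, KV:{A,C} ∪→ {A,C,T}; cost 1
[col 6] FHJKSV: children FHKSV:{A,C,T}, J:{T} ∩→ {T}; cost 0
[col 6] FHJKMSV: children FHJKSV:{T}, M:{G} ∪→ {G,T}; cost 1
per-site changes: [4, 4, 3, 4, 2, 3, 4]; total = 24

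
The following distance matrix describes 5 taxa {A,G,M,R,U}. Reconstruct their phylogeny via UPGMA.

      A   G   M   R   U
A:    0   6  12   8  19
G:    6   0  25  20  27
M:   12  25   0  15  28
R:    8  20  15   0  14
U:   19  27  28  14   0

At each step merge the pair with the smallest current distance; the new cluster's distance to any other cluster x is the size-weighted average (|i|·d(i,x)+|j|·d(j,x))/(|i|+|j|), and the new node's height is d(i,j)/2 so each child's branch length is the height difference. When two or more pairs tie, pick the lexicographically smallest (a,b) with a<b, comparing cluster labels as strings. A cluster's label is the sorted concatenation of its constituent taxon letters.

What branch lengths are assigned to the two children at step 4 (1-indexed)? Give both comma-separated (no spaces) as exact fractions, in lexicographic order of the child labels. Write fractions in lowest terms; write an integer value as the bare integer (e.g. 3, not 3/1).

iteration 1: select A,G (d=6); attach at lengths (3, 3); label the merged cluster AG
  updated: d(AG,M)=37/2, d(AG,R)=14, d(AG,U)=23
iteration 2: select AG,R (d=14); attach at lengths (4, 7); label the merged cluster AGR
  updated: d(AGR,M)=52/3, d(AGR,U)=20
iteration 3: select AGR,M (d=52/3); attach at lengths (5/3, 26/3); label the merged cluster AGMR
  updated: d(AGMR,U)=22
iteration 4: select AGMR,U (d=22); attach at lengths (7/3, 11); label the merged cluster AGMRU
final tree: ((((A:3,G:3):4,R:7):5/3,M:26/3):7/3,U:11)
total length: 122/3

7/3,11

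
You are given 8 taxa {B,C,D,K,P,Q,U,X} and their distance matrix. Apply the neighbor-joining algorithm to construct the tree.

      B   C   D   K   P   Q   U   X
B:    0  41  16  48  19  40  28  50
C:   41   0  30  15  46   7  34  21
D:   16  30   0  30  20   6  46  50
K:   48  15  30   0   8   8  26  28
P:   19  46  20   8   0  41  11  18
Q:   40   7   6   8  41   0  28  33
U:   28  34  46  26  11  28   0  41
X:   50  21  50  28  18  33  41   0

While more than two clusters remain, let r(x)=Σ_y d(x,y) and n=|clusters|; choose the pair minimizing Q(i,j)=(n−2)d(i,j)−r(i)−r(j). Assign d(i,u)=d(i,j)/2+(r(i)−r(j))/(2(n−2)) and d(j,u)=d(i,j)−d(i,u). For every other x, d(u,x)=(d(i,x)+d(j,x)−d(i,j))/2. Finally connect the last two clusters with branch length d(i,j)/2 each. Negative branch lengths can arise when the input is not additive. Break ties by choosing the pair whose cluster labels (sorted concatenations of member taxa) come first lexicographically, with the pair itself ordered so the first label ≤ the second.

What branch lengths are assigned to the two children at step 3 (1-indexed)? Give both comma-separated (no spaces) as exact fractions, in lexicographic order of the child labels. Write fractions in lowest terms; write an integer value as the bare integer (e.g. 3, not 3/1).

151/16,85/16

step 1: merge (B,D) at d=16, Q=-344; branch lengths B→35/3, D→13/3; new cluster BD
  updated: d(BD,C)=55/2, d(BD,K)=31, d(BD,P)=23/2, d(BD,Q)=15, d(BD,U)=29, d(BD,X)=42
step 2: merge (P,U) at d=11, Q=-499/2; branch lengths P→43/20, U→177/20; new cluster PU
  updated: d(BD,PU)=59/4, d(C,PU)=69/2, d(K,PU)=23/2, d(PU,Q)=29, d(PU,X)=24
step 3: merge (BD,PU) at d=59/4, Q=-185; branch lengths BD→151/16, PU→85/16; new cluster BDPU
  updated: d(BDPU,C)=189/8, d(BDPU,K)=111/8, d(BDPU,Q)=117/8, d(BDPU,X)=205/8
step 4: merge (C,X) at d=21, Q=-445/4; branch lengths C→11/3, X→52/3; new cluster CX
  updated: d(BDPU,CX)=113/8, d(CX,K)=11, d(CX,Q)=19/2
step 5: merge (BDPU,CX) at d=113/8, Q=-49; branch lengths BDPU→145/16, CX→81/16; new cluster BCDPUX
  updated: d(BCDPUX,K)=43/8, d(BCDPUX,Q)=5
step 6: merge (BCDPUX,K) at d=43/8, Q=-147/8; branch lengths BCDPUX→19/16, K→67/16; new cluster BCDKPUX
  updated: d(BCDKPUX,Q)=61/16
step 7: merge (BCDKPUX,Q) at d=61/16; branch lengths BCDKPUX→61/32, Q→61/32; new cluster BCDKPQUX
final tree: (((((B:35/3,D:13/3):151/16,(P:43/20,U:177/20):85/16):145/16,(C:11/3,X:52/3):81/16):19/16,K:67/16):61/32,Q:61/32)
total length: 1377/16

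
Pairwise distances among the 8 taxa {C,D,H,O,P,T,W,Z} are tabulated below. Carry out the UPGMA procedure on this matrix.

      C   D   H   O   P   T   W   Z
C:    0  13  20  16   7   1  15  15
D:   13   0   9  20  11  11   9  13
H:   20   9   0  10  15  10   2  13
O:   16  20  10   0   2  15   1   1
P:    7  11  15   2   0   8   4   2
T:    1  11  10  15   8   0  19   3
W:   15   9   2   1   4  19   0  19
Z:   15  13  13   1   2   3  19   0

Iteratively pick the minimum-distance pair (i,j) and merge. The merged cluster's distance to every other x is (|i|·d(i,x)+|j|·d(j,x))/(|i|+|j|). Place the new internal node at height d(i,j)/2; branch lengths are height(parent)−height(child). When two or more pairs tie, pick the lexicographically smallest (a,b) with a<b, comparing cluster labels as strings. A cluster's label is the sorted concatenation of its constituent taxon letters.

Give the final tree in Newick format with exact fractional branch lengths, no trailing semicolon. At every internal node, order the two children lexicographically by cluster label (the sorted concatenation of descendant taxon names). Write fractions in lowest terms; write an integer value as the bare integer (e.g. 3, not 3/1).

((((C:1/2,T:1/2):29/8,(P:1,Z:1):25/8):15/8,D:6):7/30,(H:3,(O:1/2,W:1/2):5/2):97/30)

step 1: merge (C,T) at d=1; branch lengths C→1/2, T→1/2; new cluster CT
  updated: d(CT,D)=12, d(CT,H)=15, d(CT,O)=31/2, d(CT,P)=15/2, d(CT,W)=17, d(CT,Z)=9
step 2: merge (O,W) at d=1; branch lengths O→1/2, W→1/2; new cluster OW
  updated: d(CT,OW)=65/4, d(D,OW)=29/2, d(H,OW)=6, d(OW,P)=3, d(OW,Z)=10
step 3: merge (P,Z) at d=2; branch lengths P→1, Z→1; new cluster PZ
  updated: d(CT,PZ)=33/4, d(D,PZ)=12, d(H,PZ)=14, d(OW,PZ)=13/2
step 4: merge (H,OW) at d=6; branch lengths H→3, OW→5/2; new cluster HOW
  updated: d(CT,HOW)=95/6, d(D,HOW)=38/3, d(HOW,PZ)=9
step 5: merge (CT,PZ) at d=33/4; branch lengths CT→29/8, PZ→25/8; new cluster CPTZ
  updated: d(CPTZ,D)=12, d(CPTZ,HOW)=149/12
step 6: merge (CPTZ,D) at d=12; branch lengths CPTZ→15/8, D→6; new cluster CDPTZ
  updated: d(CDPTZ,HOW)=187/15
step 7: merge (CDPTZ,HOW) at d=187/15; branch lengths CDPTZ→7/30, HOW→97/30; new cluster CDHOPTWZ
final tree: ((((C:1/2,T:1/2):29/8,(P:1,Z:1):25/8):15/8,D:6):7/30,(H:3,(O:1/2,W:1/2):5/2):97/30)
total length: 3311/120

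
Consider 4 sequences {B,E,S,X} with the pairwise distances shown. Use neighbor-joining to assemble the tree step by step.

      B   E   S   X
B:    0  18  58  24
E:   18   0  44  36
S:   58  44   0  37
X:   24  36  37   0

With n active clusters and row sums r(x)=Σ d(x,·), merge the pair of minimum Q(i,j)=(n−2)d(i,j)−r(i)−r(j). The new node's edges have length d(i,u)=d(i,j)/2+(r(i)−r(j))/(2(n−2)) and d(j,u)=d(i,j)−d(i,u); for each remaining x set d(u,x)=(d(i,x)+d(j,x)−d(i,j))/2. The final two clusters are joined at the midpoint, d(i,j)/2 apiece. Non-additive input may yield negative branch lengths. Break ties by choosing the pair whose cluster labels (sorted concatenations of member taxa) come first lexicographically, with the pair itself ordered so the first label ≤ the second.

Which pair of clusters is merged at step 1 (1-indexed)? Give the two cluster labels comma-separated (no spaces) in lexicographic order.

iteration 1: select B,E (d=18, Q=-162); attach at lengths (19/2, 17/2); label the merged cluster BE
  updated: d(BE,S)=42, d(BE,X)=21
iteration 2: select BE,S (d=42, Q=-100); attach at lengths (13, 29); label the merged cluster BES
  updated: d(BES,X)=8
iteration 3: select BES,X (d=8); attach at lengths (4, 4); label the merged cluster BESX
final tree: (((B:19/2,E:17/2):13,S:29):4,X:4)
total length: 68

B,E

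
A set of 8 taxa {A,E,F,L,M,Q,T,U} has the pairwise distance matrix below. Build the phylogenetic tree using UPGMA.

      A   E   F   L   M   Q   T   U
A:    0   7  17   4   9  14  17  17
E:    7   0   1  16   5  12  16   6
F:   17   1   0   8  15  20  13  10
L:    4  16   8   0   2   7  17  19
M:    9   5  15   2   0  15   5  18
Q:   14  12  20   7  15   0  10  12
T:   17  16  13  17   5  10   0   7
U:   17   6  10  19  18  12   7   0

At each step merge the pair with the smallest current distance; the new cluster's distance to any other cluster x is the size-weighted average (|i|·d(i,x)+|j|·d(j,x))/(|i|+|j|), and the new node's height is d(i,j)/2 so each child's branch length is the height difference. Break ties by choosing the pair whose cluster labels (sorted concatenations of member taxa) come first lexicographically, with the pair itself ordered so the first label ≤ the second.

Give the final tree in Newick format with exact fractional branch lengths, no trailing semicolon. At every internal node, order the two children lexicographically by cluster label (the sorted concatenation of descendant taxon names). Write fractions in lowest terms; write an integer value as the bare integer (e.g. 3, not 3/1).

(((A:13/4,(L:1,M:1):9/4):29/12,(E:1/2,F:1/2):31/6):6/5,(Q:11/2,(T:7/2,U:7/2):2):41/30)

iteration 1: select E,F (d=1); attach at lengths (1/2, 1/2); label the merged cluster EF
  updated: d(A,EF)=12, d(EF,L)=12, d(EF,M)=10, d(EF,Q)=16, d(EF,T)=29/2, d(EF,U)=8
iteration 2: select L,M (d=2); attach at lengths (1, 1); label the merged cluster LM
  updated: d(A,LM)=13/2, d(EF,LM)=11, d(LM,Q)=11, d(LM,T)=11, d(LM,U)=37/2
iteration 3: select A,LM (d=13/2); attach at lengths (13/4, 9/4); label the merged cluster ALM
  updated: d(ALM,EF)=34/3, d(ALM,Q)=12, d(ALM,T)=13, d(ALM,U)=18
iteration 4: select T,U (d=7); attach at lengths (7/2, 7/2); label the merged cluster TU
  updated: d(ALM,TU)=31/2, d(EF,TU)=45/4, d(Q,TU)=11
iteration 5: select Q,TU (d=11); attach at lengths (11/2, 2); label the merged cluster QTU
  updated: d(ALM,QTU)=43/3, d(EF,QTU)=77/6
iteration 6: select ALM,EF (d=34/3); attach at lengths (29/12, 31/6); label the merged cluster AEFLM
  updated: d(AEFLM,QTU)=206/15
iteration 7: select AEFLM,QTU (d=206/15); attach at lengths (6/5, 41/30); label the merged cluster AEFLMQTU
final tree: (((A:13/4,(L:1,M:1):9/4):29/12,(E:1/2,F:1/2):31/6):6/5,(Q:11/2,(T:7/2,U:7/2):2):41/30)
total length: 663/20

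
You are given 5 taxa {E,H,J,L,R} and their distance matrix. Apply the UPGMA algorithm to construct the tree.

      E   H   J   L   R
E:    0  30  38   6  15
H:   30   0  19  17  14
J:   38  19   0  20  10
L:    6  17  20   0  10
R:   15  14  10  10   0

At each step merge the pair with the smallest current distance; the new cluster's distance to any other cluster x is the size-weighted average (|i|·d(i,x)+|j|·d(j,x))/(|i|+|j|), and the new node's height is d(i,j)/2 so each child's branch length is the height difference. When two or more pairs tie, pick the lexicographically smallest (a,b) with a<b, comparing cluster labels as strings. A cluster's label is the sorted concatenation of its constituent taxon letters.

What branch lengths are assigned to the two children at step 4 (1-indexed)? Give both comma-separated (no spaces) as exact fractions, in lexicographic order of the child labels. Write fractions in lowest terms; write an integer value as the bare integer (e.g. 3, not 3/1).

iteration 1: select E,L (d=6); attach at lengths (3, 3); label the merged cluster EL
  updated: d(EL,H)=47/2, d(EL,J)=29, d(EL,R)=25/2
iteration 2: select J,R (d=10); attach at lengths (5, 5); label the merged cluster JR
  updated: d(EL,JR)=83/4, d(H,JR)=33/2
iteration 3: select H,JR (d=33/2); attach at lengths (33/4, 13/4); label the merged cluster HJR
  updated: d(EL,HJR)=65/3
iteration 4: select EL,HJR (d=65/3); attach at lengths (47/6, 31/12); label the merged cluster EHJLR
final tree: ((E:3,L:3):47/6,(H:33/4,(J:5,R:5):13/4):31/12)
total length: 455/12

47/6,31/12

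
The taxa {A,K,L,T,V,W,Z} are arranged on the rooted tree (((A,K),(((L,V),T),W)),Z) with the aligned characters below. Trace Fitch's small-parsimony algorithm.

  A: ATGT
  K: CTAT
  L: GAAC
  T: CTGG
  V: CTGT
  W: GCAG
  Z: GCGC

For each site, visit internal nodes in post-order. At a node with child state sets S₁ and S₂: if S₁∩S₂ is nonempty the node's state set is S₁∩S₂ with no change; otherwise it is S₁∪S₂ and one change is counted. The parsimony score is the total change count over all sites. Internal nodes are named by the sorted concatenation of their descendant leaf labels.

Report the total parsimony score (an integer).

14

site 0, node AK: A={A} ∪ K={C} → {A,C} (+1)
site 0, node LV: L={G} ∪ V={C} → {C,G} (+1)
site 0, node LTV: LV={C,G} ∩ T={C} → {C} (+0)
site 0, node LTVW: LTV={C} ∪ W={G} → {C,G} (+1)
site 0, node AKLTVW: AK={A,C} ∩ LTVW={C,G} → {C} (+0)
site 0, node AKLTVWZ: AKLTVW={C} ∪ Z={G} → {C,G} (+1)
site 1, node AK: A={T} ∩ K={T} → {T} (+0)
site 1, node LV: L={A} ∪ V={T} → {A,T} (+1)
site 1, node LTV: LV={A,T} ∩ T={T} → {T} (+0)
site 1, node LTVW: LTV={T} ∪ W={C} → {C,T} (+1)
site 1, node AKLTVW: AK={T} ∩ LTVW={C,T} → {T} (+0)
site 1, node AKLTVWZ: AKLTVW={T} ∪ Z={C} → {C,T} (+1)
site 2, node AK: A={G} ∪ K={A} → {A,G} (+1)
site 2, node LV: L={A} ∪ V={G} → {A,G} (+1)
site 2, node LTV: LV={A,G} ∩ T={G} → {G} (+0)
site 2, node LTVW: LTV={G} ∪ W={A} → {A,G} (+1)
site 2, node AKLTVW: AK={A,G} ∩ LTVW={A,G} → {A,G} (+0)
site 2, node AKLTVWZ: AKLTVW={A,G} ∩ Z={G} → {G} (+0)
site 3, node AK: A={T} ∩ K={T} → {T} (+0)
site 3, node LV: L={C} ∪ V={T} → {C,T} (+1)
site 3, node LTV: LV={C,T} ∪ T={G} → {C,G,T} (+1)
site 3, node LTVW: LTV={C,G,T} ∩ W={G} → {G} (+0)
site 3, node AKLTVW: AK={T} ∪ LTVW={G} → {G,T} (+1)
site 3, node AKLTVWZ: AKLTVW={G,T} ∪ Z={C} → {C,G,T} (+1)
per-site changes: [4, 3, 3, 4]; total = 14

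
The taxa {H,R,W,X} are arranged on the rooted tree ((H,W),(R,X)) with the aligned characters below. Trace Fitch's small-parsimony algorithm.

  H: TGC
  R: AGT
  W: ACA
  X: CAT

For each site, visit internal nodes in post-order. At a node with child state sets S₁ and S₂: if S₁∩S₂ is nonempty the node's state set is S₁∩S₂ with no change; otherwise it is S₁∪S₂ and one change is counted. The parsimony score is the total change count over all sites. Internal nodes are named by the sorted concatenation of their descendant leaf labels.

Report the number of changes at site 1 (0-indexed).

site 0, node HW: H={T} ∪ W={A} → {A,T} (+1)
site 0, node RX: R={A} ∪ X={C} → {A,C} (+1)
site 0, node HRWX: HW={A,T} ∩ RX={A,C} → {A} (+0)
site 1, node HW: H={G} ∪ W={C} → {C,G} (+1)
site 1, node RX: R={G} ∪ X={A} → {A,G} (+1)
site 1, node HRWX: HW={C,G} ∩ RX={A,G} → {G} (+0)
site 2, node HW: H={C} ∪ W={A} → {A,C} (+1)
site 2, node RX: R={T} ∩ X={T} → {T} (+0)
site 2, node HRWX: HW={A,C} ∪ RX={T} → {A,C,T} (+1)
per-site changes: [2, 2, 2]; total = 6

2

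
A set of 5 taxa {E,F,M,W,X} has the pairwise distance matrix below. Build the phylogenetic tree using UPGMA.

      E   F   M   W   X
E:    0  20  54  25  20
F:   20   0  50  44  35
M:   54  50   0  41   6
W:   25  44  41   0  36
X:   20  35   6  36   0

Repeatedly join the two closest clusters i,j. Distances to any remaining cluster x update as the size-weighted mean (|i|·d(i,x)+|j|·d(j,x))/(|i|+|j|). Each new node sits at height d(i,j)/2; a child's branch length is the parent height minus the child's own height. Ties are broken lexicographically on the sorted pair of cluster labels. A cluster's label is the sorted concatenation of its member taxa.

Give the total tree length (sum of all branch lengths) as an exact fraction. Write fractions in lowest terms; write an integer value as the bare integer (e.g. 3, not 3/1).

835/12

step 1: merge (M,X) at d=6; branch lengths M→3, X→3; new cluster MX
  updated: d(E,MX)=37, d(F,MX)=85/2, d(MX,W)=77/2
step 2: merge (E,F) at d=20; branch lengths E→10, F→10; new cluster EF
  updated: d(EF,MX)=159/4, d(EF,W)=69/2
step 3: merge (EF,W) at d=69/2; branch lengths EF→29/4, W→69/4; new cluster EFW
  updated: d(EFW,MX)=118/3
step 4: merge (EFW,MX) at d=118/3; branch lengths EFW→29/12, MX→50/3; new cluster EFMWX
final tree: (((E:10,F:10):29/4,W:69/4):29/12,(M:3,X:3):50/3)
total length: 835/12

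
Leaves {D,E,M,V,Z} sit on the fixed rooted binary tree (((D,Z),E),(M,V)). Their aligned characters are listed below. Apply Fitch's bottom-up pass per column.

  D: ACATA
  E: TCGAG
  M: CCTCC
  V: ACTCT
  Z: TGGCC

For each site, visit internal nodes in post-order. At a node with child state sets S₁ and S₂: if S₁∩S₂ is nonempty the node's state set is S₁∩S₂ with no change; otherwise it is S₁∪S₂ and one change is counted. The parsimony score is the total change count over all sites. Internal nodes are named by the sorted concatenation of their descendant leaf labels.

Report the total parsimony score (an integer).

11

site 0, node DZ: D={A} ∪ Z={T} → {A,T} (+1)
site 0, node DEZ: DZ={A,T} ∩ E={T} → {T} (+0)
site 0, node MV: M={C} ∪ V={A} → {A,C} (+1)
site 0, node DEMVZ: DEZ={T} ∪ MV={A,C} → {A,C,T} (+1)
site 1, node DZ: D={C} ∪ Z={G} → {C,G} (+1)
site 1, node DEZ: DZ={C,G} ∩ E={C} → {C} (+0)
site 1, node MV: M={C} ∩ V={C} → {C} (+0)
site 1, node DEMVZ: DEZ={C} ∩ MV={C} → {C} (+0)
site 2, node DZ: D={A} ∪ Z={G} → {A,G} (+1)
site 2, node DEZ: DZ={A,G} ∩ E={G} → {G} (+0)
site 2, node MV: M={T} ∩ V={T} → {T} (+0)
site 2, node DEMVZ: DEZ={G} ∪ MV={T} → {G,T} (+1)
site 3, node DZ: D={T} ∪ Z={C} → {C,T} (+1)
site 3, node DEZ: DZ={C,T} ∪ E={A} → {A,C,T} (+1)
site 3, node MV: M={C} ∩ V={C} → {C} (+0)
site 3, node DEMVZ: DEZ={A,C,T} ∩ MV={C} → {C} (+0)
site 4, node DZ: D={A} ∪ Z={C} → {A,C} (+1)
site 4, node DEZ: DZ={A,C} ∪ E={G} → {A,C,G} (+1)
site 4, node MV: M={C} ∪ V={T} → {C,T} (+1)
site 4, node DEMVZ: DEZ={A,C,G} ∩ MV={C,T} → {C} (+0)
per-site changes: [3, 1, 2, 2, 3]; total = 11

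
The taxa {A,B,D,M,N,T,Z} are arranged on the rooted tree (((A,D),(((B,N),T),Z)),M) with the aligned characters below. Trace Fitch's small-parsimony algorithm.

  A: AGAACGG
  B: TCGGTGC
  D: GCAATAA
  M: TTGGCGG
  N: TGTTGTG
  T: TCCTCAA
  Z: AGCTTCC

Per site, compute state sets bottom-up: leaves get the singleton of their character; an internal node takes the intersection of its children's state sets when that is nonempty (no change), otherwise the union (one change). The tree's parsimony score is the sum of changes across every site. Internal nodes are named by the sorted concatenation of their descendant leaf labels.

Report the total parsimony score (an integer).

[col 0] AD: children A:{A}, D:{G} ∪→ {A,G}; cost 1
[col 0] BN: children B:{T}, N:{T} ∩→ {T}; cost 0
[col 0] BNT: children BN:{T}, T:{T} ∩→ {T}; cost 0
[col 0] BNTZ: children BNT:{T}, Z:{A} ∪→ {A,T}; cost 1
[col 0] ABDNTZ: children AD:{A,G}, BNTZ:{A,T} ∩→ {A}; cost 0
[col 0] ABDMNTZ: children ABDNTZ:{A}, M:{T} ∪→ {A,T}; cost 1
[col 1] AD: children A:{G}, D:{C} ∪→ {C,G}; cost 1
[col 1] BN: children B:{C}, N:{G} ∪→ {C,G}; cost 1
[col 1] BNT: children BN:{C,G}, T:{C} ∩→ {C}; cost 0
[col 1] BNTZ: children BNT:{C}, Z:{G} ∪→ {C,G}; cost 1
[col 1] ABDNTZ: children AD:{C,G}, BNTZ:{C,G} ∩→ {C,G}; cost 0
[col 1] ABDMNTZ: children ABDNTZ:{C,G}, M:{T} ∪→ {C,G,T}; cost 1
[col 2] AD: children A:{A}, D:{A} ∩→ {A}; cost 0
[col 2] BN: children B:{G}, N:{T} ∪→ {G,T}; cost 1
[col 2] BNT: children BN:{G,T}, T:{C} ∪→ {C,G,T}; cost 1
[col 2] BNTZ: children BNT:{C,G,T}, Z:{C} ∩→ {C}; cost 0
[col 2] ABDNTZ: children AD:{A}, BNTZ:{C} ∪→ {A,C}; cost 1
[col 2] ABDMNTZ: children ABDNTZ:{A,C}, M:{G} ∪→ {A,C,G}; cost 1
[col 3] AD: children A:{A}, D:{A} ∩→ {A}; cost 0
[col 3] BN: children B:{G}, N:{T} ∪→ {G,T}; cost 1
[col 3] BNT: children BN:{G,T}, T:{T} ∩→ {T}; cost 0
[col 3] BNTZ: children BNT:{T}, Z:{T} ∩→ {T}; cost 0
[col 3] ABDNTZ: children AD:{A}, BNTZ:{T} ∪→ {A,T}; cost 1
[col 3] ABDMNTZ: children ABDNTZ:{A,T}, M:{G} ∪→ {A,G,T}; cost 1
[col 4] AD: children A:{C}, D:{T} ∪→ {C,T}; cost 1
[col 4] BN: children B:{T}, N:{G} ∪→ {G,T}; cost 1
[col 4] BNT: children BN:{G,T}, T:{C} ∪→ {C,G,T}; cost 1
[col 4] BNTZ: children BNT:{C,G,T}, Z:{T} ∩→ {T}; cost 0
[col 4] ABDNTZ: children AD:{C,T}, BNTZ:{T} ∩→ {T}; cost 0
[col 4] ABDMNTZ: children ABDNTZ:{T}, M:{C} ∪→ {C,T}; cost 1
[col 5] AD: children A:{G}, D:{A} ∪→ {A,G}; cost 1
[col 5] BN: children B:{G}, N:{T} ∪→ {G,T}; cost 1
[col 5] BNT: children BN:{G,T}, T:{A} ∪→ {A,G,T}; cost 1
[col 5] BNTZ: children BNT:{A,G,T}, Z:{C} ∪→ {A,C,G,T}; cost 1
[col 5] ABDNTZ: children AD:{A,G}, BNTZ:{A,C,G,T} ∩→ {A,G}; cost 0
[col 5] ABDMNTZ: children ABDNTZ:{A,G}, M:{G} ∩→ {G}; cost 0
[col 6] AD: children A:{G}, D:{A} ∪→ {A,G}; cost 1
[col 6] BN: children B:{C}, N:{G} ∪→ {C,G}; cost 1
[col 6] BNT: children BN:{C,G}, T:{A} ∪→ {A,C,G}; cost 1
[col 6] BNTZ: children BNT:{A,C,G}, Z:{C} ∩→ {C}; cost 0
[col 6] ABDNTZ: children AD:{A,G}, BNTZ:{C} ∪→ {A,C,G}; cost 1
[col 6] ABDMNTZ: children ABDNTZ:{A,C,G}, M:{G} ∩→ {G}; cost 0
per-site changes: [3, 4, 4, 3, 4, 4, 4]; total = 26

26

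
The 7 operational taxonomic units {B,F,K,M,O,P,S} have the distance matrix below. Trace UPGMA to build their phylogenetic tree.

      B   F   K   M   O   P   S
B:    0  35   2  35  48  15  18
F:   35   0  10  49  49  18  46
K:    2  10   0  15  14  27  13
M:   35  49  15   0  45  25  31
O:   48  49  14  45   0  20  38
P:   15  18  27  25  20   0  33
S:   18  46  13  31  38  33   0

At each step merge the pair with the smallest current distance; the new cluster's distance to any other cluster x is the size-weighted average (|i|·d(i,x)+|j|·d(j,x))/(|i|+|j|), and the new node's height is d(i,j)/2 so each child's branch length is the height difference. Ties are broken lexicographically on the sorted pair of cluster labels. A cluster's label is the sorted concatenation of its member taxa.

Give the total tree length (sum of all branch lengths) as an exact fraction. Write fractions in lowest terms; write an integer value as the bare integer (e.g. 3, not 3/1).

983/12

step 1: merge (B,K) at d=2; branch lengths B→1, K→1; new cluster BK
  updated: d(BK,F)=45/2, d(BK,M)=25, d(BK,O)=31, d(BK,P)=21, d(BK,S)=31/2
step 2: merge (BK,S) at d=31/2; branch lengths BK→27/4, S→31/4; new cluster BKS
  updated: d(BKS,F)=91/3, d(BKS,M)=27, d(BKS,O)=100/3, d(BKS,P)=25
step 3: merge (F,P) at d=18; branch lengths F→9, P→9; new cluster FP
  updated: d(BKS,FP)=83/3, d(FP,M)=37, d(FP,O)=69/2
step 4: merge (BKS,M) at d=27; branch lengths BKS→23/4, M→27/2; new cluster BKMS
  updated: d(BKMS,FP)=30, d(BKMS,O)=145/4
step 5: merge (BKMS,FP) at d=30; branch lengths BKMS→3/2, FP→6; new cluster BFKMPS
  updated: d(BFKMPS,O)=107/3
step 6: merge (BFKMPS,O) at d=107/3; branch lengths BFKMPS→17/6, O→107/6; new cluster BFKMOPS
final tree: (((((B:1,K:1):27/4,S:31/4):23/4,M:27/2):3/2,(F:9,P:9):6):17/6,O:107/6)
total length: 983/12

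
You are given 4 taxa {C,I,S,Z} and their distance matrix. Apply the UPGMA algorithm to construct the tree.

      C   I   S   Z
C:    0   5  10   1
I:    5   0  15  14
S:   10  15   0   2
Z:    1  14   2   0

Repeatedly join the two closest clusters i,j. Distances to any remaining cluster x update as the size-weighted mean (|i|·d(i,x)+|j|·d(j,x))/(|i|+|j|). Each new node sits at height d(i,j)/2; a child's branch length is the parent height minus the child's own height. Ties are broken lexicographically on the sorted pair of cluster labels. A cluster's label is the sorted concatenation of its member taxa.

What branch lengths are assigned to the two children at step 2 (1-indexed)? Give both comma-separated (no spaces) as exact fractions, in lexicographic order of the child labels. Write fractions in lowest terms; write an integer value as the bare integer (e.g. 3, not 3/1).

iteration 1: select C,Z (d=1); attach at lengths (1/2, 1/2); label the merged cluster CZ
  updated: d(CZ,I)=19/2, d(CZ,S)=6
iteration 2: select CZ,S (d=6); attach at lengths (5/2, 3); label the merged cluster CSZ
  updated: d(CSZ,I)=34/3
iteration 3: select CSZ,I (d=34/3); attach at lengths (8/3, 17/3); label the merged cluster CISZ
final tree: (((C:1/2,Z:1/2):5/2,S:3):8/3,I:17/3)
total length: 89/6

5/2,3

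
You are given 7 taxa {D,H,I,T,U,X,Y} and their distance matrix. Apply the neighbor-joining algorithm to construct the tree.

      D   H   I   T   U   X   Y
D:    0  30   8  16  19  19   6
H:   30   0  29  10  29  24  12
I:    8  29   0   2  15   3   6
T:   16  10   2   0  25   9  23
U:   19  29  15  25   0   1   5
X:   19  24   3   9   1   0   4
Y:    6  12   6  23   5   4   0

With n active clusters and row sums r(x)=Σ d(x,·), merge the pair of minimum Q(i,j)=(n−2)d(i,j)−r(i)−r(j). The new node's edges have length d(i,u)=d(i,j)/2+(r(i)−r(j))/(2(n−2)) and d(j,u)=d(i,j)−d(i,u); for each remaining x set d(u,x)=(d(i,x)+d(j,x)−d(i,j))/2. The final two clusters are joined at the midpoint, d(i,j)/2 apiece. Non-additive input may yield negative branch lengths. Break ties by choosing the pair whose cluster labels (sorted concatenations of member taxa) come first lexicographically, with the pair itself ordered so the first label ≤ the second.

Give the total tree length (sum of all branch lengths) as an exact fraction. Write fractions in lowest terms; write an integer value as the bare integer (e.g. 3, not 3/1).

step 1: merge (H,T) at d=10, Q=-169; branch lengths H→99/10, T→1/10; new cluster HT
  updated: d(D,HT)=18, d(HT,I)=21/2, d(HT,U)=22, d(HT,X)=23/2, d(HT,Y)=25/2
step 2: merge (U,X) at d=1, Q=-193/2; branch lengths U→55/16, X→-39/16; new cluster UX
  updated: d(D,UX)=37/2, d(HT,UX)=65/4, d(I,UX)=17/2, d(UX,Y)=4
step 3: merge (UX,Y) at d=4, Q=-255/4; branch lengths UX→41/8, Y→-9/8; new cluster UXY
  updated: d(D,UXY)=41/4, d(HT,UXY)=99/8, d(I,UXY)=21/4
step 4: merge (D,I) at d=8, Q=-44; branch lengths D→57/8, I→7/8; new cluster DI
  updated: d(DI,HT)=41/4, d(DI,UXY)=15/4
step 5: merge (DI,HT) at d=41/4, Q=-211/8; branch lengths DI→13/16, HT→151/16; new cluster DHIT
  updated: d(DHIT,UXY)=47/16
step 6: merge (DHIT,UXY) at d=47/16; branch lengths DHIT→47/32, UXY→47/32; new cluster DHITUXY
final tree: (((D:57/8,I:7/8):13/16,(H:99/10,T:1/10):151/16):47/32,((U:55/16,X:-39/16):41/8,Y:-9/8):47/32)
total length: 579/16

579/16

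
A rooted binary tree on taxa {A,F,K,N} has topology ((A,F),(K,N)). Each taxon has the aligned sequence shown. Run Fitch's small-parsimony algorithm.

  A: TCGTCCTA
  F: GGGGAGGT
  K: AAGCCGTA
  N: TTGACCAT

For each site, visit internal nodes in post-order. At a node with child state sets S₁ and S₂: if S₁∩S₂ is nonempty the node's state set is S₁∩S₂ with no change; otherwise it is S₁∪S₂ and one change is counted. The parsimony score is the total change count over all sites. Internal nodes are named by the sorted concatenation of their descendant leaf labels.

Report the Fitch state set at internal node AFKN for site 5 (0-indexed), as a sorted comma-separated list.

[col 0] AF: children A:{T}, F:{G} ∪→ {G,T}; cost 1
[col 0] KN: children K:{A}, N:{T} ∪→ {A,T}; cost 1
[col 0] AFKN: children AF:{G,T}, KN:{A,T} ∩→ {T}; cost 0
[col 1] AF: children A:{C}, F:{G} ∪→ {C,G}; cost 1
[col 1] KN: children K:{A}, N:{T} ∪→ {A,T}; cost 1
[col 1] AFKN: children AF:{C,G}, KN:{A,T} ∪→ {A,C,G,T}; cost 1
[col 2] AF: children A:{G}, F:{G} ∩→ {G}; cost 0
[col 2] KN: children K:{G}, N:{G} ∩→ {G}; cost 0
[col 2] AFKN: children AF:{G}, KN:{G} ∩→ {G}; cost 0
[col 3] AF: children A:{T}, F:{G} ∪→ {G,T}; cost 1
[col 3] KN: children K:{C}, N:{A} ∪→ {A,C}; cost 1
[col 3] AFKN: children AF:{G,T}, KN:{A,C} ∪→ {A,C,G,T}; cost 1
[col 4] AF: children A:{C}, F:{A} ∪→ {A,C}; cost 1
[col 4] KN: children K:{C}, N:{C} ∩→ {C}; cost 0
[col 4] AFKN: children AF:{A,C}, KN:{C} ∩→ {C}; cost 0
[col 5] AF: children A:{C}, F:{G} ∪→ {C,G}; cost 1
[col 5] KN: children K:{G}, N:{C} ∪→ {C,G}; cost 1
[col 5] AFKN: children AF:{C,G}, KN:{C,G} ∩→ {C,G}; cost 0
[col 6] AF: children A:{T}, F:{G} ∪→ {G,T}; cost 1
[col 6] KN: children K:{T}, N:{A} ∪→ {A,T}; cost 1
[col 6] AFKN: children AF:{G,T}, KN:{A,T} ∩→ {T}; cost 0
[col 7] AF: children A:{A}, F:{T} ∪→ {A,T}; cost 1
[col 7] KN: children K:{A}, N:{T} ∪→ {A,T}; cost 1
[col 7] AFKN: children AF:{A,T}, KN:{A,T} ∩→ {A,T}; cost 0
per-site changes: [2, 3, 0, 3, 1, 2, 2, 2]; total = 15

C,G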